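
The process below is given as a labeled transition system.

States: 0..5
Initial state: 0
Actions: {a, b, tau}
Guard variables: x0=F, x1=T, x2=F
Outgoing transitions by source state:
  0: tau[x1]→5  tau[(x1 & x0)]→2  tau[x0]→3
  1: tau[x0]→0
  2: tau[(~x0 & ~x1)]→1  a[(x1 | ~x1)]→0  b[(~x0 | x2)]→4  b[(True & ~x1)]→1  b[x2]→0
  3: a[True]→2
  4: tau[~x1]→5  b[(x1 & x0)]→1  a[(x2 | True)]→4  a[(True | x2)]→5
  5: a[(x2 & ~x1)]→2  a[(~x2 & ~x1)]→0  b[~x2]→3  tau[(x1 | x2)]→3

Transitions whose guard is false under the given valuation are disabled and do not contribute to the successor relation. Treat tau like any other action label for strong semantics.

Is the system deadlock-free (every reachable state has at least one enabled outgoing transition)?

Answer: DEADLOCK-FREE

Trace:
Reachable = {0,2,3,4,5}
  0: tau→5  [1 out]
  2: a→0  b→4  [2 out]
  3: a→2  [1 out]
  4: a→4  a→5  [2 out]
  5: b→3  tau→3  [2 out]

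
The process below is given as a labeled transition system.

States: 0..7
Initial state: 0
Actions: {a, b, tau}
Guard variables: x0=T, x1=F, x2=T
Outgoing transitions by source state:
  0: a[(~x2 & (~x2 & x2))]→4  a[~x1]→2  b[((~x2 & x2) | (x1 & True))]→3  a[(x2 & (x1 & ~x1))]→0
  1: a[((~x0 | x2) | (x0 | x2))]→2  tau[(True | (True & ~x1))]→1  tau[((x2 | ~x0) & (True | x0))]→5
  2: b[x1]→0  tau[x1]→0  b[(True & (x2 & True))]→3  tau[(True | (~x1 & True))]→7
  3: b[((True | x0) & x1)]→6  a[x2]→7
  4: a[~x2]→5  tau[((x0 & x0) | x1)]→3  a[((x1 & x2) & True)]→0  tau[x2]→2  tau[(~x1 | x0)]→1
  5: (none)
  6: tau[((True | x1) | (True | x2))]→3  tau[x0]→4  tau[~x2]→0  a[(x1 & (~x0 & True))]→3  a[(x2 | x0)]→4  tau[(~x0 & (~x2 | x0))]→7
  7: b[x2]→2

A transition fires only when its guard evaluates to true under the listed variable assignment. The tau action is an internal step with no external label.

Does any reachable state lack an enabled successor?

Answer: DEADLOCK-FREE

Working:
Reach set: {0,2,3,7}
  0: a→2  [1 exit(s)]
  2: b→3  tau→7  [2 exit(s)]
  3: a→7  [1 exit(s)]
  7: b→2  [1 exit(s)]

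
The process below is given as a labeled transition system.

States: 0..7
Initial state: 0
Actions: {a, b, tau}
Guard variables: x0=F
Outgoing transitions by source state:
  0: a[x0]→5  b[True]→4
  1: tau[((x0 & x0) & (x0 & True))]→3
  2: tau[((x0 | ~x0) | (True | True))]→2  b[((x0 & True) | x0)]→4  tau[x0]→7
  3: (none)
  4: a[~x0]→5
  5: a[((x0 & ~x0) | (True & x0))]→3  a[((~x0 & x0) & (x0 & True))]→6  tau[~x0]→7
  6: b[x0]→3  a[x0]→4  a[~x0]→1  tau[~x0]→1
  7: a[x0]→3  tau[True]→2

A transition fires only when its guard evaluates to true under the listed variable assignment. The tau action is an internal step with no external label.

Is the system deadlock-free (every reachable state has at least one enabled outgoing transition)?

Answer: DEADLOCK-FREE

Analysis:
R = {0,2,4,5,7}
  0: b→4  [deg 1]
  2: tau→2  [deg 1]
  4: a→5  [deg 1]
  5: tau→7  [deg 1]
  7: tau→2  [deg 1]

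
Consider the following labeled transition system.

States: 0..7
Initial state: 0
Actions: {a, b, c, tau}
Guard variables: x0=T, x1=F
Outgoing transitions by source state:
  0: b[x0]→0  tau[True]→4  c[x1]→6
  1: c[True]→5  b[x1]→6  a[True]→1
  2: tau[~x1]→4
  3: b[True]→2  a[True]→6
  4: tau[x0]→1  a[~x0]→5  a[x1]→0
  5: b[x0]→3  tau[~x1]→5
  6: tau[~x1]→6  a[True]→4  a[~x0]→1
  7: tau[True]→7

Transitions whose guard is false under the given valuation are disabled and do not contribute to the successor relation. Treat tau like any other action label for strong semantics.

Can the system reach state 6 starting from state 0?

Answer: REACHABLE

Analysis:
After dropping false guards: 13 live edges.
depth 0: {0}
depth 1: {4}  cumulative {0,4}
depth 2: {1}  cumulative {0,1,4}
depth 3: {5}  cumulative {0,1,4,5}
depth 4: {3}  cumulative {0,1,3,4,5}
depth 5: {2,6}  cumulative {0,1,2,3,4,5,6}
R = {0,1,2,3,4,5,6}
witness 6: tau·tau·c·b·a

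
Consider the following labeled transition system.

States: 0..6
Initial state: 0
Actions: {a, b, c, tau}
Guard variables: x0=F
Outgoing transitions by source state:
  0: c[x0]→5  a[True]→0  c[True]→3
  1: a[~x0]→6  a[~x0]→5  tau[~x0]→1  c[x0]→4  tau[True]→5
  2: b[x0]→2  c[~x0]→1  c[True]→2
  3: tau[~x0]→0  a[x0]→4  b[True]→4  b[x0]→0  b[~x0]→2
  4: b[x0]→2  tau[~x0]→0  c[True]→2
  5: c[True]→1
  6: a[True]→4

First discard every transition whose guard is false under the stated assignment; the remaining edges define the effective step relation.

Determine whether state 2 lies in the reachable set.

15 transition(s) survive guard evaluation.
Layer 0: {0}
Layer 1: {3}  now seen {0,3}
Layer 2: {2,4}  now seen {0,2,3,4}
Layer 3: {1}  now seen {0,1,2,3,4}
Layer 4: {5,6}  now seen {0,1,2,3,4,5,6}
R = {0,1,2,3,4,5,6}
trace reaching 2: c·b

Answer: REACHABLE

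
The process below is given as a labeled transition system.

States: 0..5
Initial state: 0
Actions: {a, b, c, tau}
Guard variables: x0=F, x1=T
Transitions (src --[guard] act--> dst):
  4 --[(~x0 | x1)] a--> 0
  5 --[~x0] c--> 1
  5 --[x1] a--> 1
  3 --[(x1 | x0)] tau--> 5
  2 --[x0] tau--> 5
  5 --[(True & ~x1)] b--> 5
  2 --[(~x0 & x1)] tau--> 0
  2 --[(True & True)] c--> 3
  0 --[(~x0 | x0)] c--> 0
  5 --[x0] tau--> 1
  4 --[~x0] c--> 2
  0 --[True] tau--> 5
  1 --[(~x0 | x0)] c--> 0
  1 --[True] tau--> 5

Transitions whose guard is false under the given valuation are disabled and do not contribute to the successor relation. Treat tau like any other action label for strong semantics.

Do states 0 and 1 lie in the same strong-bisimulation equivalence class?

Answer: BISIMILAR

Working:
Compute ~ classes (split until stable):
  P[0] = {{0,1,2,3,4,5}}
  P[1] = {{0,1,2},{3},{4,5}}
  P[2] = {{0,1},{2},{3},{4,5}}
  P[3] = {{0,1},{2},{3},{4},{5}}
Fixed point at round 4; 5 class(es).
0∈{0,1}, 1∈{0,1}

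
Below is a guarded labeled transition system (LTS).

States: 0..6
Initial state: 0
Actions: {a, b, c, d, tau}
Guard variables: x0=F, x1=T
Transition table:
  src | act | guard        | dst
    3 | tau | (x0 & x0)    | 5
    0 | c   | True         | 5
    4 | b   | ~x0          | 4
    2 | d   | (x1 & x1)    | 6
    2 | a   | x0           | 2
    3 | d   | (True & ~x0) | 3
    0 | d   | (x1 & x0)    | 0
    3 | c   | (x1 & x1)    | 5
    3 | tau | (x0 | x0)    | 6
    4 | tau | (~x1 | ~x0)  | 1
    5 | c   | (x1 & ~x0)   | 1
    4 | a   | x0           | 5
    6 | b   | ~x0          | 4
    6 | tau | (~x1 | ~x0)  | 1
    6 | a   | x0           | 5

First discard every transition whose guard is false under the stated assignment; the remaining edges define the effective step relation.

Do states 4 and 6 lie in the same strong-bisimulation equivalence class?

Compute ~ classes (split until stable):
  round 0: {{0,1,2,3,4,5,6}}
  round 1: {{0,5},{1},{2},{3},{4,6}}
  round 2: {{0},{1},{2},{3},{4,6},{5}}
6 equivalence class(es) (converged in 3)
4∈{4,6}, 6∈{4,6}

Answer: BISIMILAR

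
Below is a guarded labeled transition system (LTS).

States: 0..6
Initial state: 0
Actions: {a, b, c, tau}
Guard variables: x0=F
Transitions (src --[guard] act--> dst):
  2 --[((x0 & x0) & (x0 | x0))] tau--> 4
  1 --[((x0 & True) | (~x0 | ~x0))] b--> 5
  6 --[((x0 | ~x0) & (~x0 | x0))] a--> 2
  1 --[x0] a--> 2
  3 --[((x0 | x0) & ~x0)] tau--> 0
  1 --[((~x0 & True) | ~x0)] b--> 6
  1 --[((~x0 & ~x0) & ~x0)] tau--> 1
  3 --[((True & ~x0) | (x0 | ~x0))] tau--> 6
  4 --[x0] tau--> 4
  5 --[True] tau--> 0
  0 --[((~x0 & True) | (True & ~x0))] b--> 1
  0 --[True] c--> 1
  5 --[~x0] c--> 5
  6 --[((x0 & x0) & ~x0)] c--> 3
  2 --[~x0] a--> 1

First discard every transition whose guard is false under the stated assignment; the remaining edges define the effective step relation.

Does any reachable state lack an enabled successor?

Answer: DEADLOCK-FREE

Trace:
Reach set: {0,1,2,5,6}
  0: b→1  c→1  [2 exit(s)]
  1: b→5  b→6  tau→1  [3 exit(s)]
  2: a→1  [1 exit(s)]
  5: c→5  tau→0  [2 exit(s)]
  6: a→2  [1 exit(s)]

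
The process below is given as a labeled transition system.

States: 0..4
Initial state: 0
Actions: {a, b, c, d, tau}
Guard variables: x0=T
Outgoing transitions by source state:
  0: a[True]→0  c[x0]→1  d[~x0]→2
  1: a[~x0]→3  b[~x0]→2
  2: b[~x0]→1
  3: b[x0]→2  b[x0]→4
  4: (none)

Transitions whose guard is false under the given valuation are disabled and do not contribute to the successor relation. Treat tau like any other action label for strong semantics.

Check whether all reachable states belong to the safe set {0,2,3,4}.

Answer: INVARIANT VIOLATED at state 1

Analysis:
Allowed set {0,2,3,4}
R = {0,1}
  0: ✓
  1: ✗ unsafe
witness against invariant: c → 1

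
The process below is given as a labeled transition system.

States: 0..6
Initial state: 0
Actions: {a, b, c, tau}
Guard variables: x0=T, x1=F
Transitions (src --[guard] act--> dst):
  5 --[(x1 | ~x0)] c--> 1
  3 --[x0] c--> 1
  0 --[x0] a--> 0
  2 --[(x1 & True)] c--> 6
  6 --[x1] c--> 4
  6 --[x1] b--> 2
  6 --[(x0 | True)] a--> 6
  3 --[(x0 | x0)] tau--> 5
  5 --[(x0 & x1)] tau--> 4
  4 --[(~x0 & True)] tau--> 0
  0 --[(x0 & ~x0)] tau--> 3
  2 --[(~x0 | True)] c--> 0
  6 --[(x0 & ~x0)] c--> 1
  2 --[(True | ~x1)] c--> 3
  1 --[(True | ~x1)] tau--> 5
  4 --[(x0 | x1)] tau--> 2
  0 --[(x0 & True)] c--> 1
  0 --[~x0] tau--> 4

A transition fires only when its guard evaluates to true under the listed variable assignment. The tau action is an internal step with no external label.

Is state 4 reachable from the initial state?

After dropping false guards: 9 live edges.
depth 0: {0}
depth 1: {1}  total {0,1}
depth 2: {5}  total {0,1,5}
Reach set: {0,1,5}

Answer: UNREACHABLE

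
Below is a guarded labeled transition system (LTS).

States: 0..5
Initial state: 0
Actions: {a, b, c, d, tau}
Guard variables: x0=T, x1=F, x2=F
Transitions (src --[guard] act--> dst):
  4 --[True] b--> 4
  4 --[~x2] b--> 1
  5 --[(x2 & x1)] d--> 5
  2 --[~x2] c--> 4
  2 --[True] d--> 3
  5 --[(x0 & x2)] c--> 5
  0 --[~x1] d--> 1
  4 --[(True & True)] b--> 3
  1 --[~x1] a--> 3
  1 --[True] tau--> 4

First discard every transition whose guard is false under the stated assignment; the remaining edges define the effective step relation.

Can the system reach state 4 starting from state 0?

After dropping false guards: 8 live edges.
Layer 0: {0}
Layer 1: {1}  now seen {0,1}
Layer 2: {3,4}  now seen {0,1,3,4}
R = {0,1,3,4}
Path to 4: d·tau

Answer: REACHABLE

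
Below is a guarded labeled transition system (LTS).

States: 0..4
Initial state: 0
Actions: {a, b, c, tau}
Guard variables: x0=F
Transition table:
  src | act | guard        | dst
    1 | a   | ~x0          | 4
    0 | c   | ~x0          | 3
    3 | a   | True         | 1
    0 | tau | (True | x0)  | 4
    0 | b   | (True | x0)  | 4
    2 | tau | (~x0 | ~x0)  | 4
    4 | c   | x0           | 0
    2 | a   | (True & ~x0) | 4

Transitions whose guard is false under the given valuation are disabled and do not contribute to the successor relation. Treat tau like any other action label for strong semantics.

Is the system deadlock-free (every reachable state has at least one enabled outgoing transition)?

Answer: DEADLOCK at state 4

Working:
Reach set: {0,1,3,4}
  0: b→4  c→3  tau→4  [3 out]
  1: a→4  [1 out]
  3: a→1  [1 out]
  4: ∅  [no exit]
Path to 4: tau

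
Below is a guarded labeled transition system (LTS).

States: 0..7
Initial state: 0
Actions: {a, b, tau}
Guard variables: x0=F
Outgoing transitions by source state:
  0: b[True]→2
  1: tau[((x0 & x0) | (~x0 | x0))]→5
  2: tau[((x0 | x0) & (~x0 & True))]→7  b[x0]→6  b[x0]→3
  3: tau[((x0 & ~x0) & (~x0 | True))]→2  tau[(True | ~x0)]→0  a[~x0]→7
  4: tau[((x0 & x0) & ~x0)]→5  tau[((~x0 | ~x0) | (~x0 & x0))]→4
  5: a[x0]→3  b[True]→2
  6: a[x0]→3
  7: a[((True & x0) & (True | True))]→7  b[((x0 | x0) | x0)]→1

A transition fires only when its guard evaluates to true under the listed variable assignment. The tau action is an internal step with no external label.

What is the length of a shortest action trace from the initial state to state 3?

BFS to 3:
  Layer 0: {0}
  Layer 1: {2}
3 never appears.

Answer: UNREACHABLE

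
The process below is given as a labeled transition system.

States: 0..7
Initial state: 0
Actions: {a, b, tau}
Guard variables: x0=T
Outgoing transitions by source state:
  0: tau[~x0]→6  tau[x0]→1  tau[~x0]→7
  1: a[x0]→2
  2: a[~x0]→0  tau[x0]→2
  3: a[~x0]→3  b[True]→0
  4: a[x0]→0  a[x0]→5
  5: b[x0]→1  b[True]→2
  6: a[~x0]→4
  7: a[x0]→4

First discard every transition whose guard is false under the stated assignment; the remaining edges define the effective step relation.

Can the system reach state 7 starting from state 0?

After dropping false guards: 9 live edges.
L0 = {0}
L1 = {1}  total {0,1}
L2 = {2}  total {0,1,2}
R = {0,1,2}

Answer: UNREACHABLE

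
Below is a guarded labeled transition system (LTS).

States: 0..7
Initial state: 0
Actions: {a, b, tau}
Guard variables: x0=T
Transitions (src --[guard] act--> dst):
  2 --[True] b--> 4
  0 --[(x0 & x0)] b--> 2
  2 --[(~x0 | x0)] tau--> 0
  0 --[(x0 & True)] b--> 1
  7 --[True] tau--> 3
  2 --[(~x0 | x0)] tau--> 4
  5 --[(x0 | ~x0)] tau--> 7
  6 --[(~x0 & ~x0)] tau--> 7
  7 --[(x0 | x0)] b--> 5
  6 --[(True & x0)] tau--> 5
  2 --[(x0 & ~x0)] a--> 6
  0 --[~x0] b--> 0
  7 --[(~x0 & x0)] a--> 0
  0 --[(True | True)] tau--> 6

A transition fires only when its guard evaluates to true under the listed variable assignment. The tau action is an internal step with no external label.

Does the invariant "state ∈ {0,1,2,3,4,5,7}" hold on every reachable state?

Inv-set: {0,1,2,3,4,5,7}
Reach set: {0,1,2,3,4,5,6,7}
  0: safe
  1: safe
  2: safe
  3: safe
  4: safe
  5: safe
  6: ✗ unsafe
  7: safe
witness against invariant: tau → 6

Answer: INVARIANT VIOLATED at state 6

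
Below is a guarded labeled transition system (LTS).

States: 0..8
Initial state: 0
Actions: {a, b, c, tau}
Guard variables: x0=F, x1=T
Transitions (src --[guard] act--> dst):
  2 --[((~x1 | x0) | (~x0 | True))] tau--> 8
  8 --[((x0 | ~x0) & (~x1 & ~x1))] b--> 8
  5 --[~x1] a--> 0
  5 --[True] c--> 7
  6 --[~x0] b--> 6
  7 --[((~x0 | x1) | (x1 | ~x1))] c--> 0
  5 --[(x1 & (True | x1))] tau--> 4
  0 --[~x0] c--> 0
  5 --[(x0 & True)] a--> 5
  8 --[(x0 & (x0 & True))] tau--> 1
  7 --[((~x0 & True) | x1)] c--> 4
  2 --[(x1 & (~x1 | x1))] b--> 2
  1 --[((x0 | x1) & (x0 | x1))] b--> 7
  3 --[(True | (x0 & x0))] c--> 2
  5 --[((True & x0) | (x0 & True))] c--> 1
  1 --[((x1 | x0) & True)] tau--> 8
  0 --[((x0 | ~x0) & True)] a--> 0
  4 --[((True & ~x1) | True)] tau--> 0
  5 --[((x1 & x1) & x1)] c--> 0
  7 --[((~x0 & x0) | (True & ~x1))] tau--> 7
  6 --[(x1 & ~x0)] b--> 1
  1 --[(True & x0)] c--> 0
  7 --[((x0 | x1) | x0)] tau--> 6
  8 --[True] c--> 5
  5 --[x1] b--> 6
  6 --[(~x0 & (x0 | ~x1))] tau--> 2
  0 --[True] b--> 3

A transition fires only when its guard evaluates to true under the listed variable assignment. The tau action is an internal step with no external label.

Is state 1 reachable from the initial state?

After dropping false guards: 19 live edges.
Layer 0: {0}
Layer 1: {3}  now seen {0,3}
Layer 2: {2}  now seen {0,2,3}
Layer 3: {8}  now seen {0,2,3,8}
Layer 4: {5}  now seen {0,2,3,5,8}
Layer 5: {4,6,7}  now seen {0,2,3,4,5,6,7,8}
Layer 6: {1}  now seen {0,1,2,3,4,5,6,7,8}
R = {0,1,2,3,4,5,6,7,8}
witness 1: b·c·tau·c·b·b

Answer: REACHABLE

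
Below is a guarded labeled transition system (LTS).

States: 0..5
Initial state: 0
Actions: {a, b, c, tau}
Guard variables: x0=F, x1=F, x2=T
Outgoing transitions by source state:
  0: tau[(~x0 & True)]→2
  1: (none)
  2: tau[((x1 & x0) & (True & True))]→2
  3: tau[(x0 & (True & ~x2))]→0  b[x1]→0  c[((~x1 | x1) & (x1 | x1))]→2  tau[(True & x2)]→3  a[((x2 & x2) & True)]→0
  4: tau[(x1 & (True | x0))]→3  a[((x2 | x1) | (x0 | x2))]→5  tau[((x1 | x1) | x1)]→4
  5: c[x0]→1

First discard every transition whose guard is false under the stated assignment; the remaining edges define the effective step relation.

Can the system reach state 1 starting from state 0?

Answer: UNREACHABLE

Analysis:
After dropping false guards: 4 live edges.
depth 0: {0}
depth 1: {2}  cumulative {0,2}
Reachable = {0,2}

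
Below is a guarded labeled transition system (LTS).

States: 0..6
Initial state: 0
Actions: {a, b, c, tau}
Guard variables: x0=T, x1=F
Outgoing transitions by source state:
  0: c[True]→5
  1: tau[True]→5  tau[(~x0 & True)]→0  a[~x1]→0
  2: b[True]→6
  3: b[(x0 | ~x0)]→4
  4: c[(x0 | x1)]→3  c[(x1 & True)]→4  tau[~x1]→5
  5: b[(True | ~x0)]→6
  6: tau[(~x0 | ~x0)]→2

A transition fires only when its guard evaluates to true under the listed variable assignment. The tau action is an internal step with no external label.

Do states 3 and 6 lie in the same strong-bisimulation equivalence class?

Answer: NOT BISIMILAR

Analysis:
Compute ~ classes (split until stable):
  round 0: {{0,1,2,3,4,5,6}}
  round 1: {{0},{1},{2,3,5},{4},{6}}
  round 2: {{0},{1},{2,5},{3},{4},{6}}
stable after 3 split(s): 6 block(s)
3∈{3}, 6∈{6}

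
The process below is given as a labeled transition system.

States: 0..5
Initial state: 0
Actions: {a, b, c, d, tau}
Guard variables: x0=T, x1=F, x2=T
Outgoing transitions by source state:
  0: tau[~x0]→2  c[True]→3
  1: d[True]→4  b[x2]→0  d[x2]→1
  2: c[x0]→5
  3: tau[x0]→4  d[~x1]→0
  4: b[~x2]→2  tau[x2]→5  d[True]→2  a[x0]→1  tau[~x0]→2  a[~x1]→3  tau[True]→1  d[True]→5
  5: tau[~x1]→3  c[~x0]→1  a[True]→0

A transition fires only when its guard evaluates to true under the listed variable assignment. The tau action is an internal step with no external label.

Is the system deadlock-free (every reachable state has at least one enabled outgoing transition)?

Answer: DEADLOCK-FREE

Trace:
Reachable = {0,1,2,3,4,5}
  0: c→3  [deg 1]
  1: b→0  d→1  d→4  [deg 3]
  2: c→5  [deg 1]
  3: d→0  tau→4  [deg 2]
  4: a→1  a→3  d→2  d→5  tau→1  tau→5  [deg 6]
  5: a→0  tau→3  [deg 2]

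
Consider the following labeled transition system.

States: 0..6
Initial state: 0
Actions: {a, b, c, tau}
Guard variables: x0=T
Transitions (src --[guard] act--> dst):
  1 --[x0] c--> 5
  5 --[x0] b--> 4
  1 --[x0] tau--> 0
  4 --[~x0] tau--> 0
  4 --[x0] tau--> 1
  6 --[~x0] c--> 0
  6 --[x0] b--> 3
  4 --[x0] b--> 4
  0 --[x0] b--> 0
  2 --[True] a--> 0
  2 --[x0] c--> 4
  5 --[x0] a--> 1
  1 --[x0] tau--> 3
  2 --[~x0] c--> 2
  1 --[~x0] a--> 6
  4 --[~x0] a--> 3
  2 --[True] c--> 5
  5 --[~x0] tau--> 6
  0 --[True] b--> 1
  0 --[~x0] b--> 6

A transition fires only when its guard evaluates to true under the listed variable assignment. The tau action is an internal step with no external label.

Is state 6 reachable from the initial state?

Answer: UNREACHABLE

Trace:
Guard filter leaves 13 enabled edge(s).
depth 0: {0}
depth 1: {1}  now seen {0,1}
depth 2: {3,5}  now seen {0,1,3,5}
depth 3: {4}  now seen {0,1,3,4,5}
Reachable = {0,1,3,4,5}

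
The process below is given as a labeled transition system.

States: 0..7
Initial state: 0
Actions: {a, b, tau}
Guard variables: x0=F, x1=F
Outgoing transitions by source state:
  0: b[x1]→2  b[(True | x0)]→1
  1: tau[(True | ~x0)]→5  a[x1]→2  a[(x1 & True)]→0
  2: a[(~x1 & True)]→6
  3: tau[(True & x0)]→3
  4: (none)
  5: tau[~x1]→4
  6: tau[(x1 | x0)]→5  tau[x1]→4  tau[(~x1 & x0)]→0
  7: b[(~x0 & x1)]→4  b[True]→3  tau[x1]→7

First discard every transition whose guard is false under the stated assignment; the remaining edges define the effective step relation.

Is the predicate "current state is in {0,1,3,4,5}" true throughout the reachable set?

Safe = {0,1,3,4,5}
Reachable = {0,1,4,5}
  0: ✓
  1: ✓
  4: ✓
  5: ✓

Answer: INVARIANT HOLDS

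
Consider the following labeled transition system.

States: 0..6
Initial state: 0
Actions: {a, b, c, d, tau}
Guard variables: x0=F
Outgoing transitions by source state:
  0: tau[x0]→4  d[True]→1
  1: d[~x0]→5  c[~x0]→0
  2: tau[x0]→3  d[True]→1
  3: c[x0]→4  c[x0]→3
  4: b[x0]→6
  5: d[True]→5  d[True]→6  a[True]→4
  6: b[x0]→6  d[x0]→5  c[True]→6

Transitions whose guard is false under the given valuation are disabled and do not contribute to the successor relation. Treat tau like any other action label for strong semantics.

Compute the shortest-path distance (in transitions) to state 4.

Answer: 3

Analysis:
Breadth-first toward 4:
  Layer 0: {0}
  Layer 1: {1}
  Layer 2: {5}
  Layer 3: {4,6}
4 enters at depth 3; path d·d·a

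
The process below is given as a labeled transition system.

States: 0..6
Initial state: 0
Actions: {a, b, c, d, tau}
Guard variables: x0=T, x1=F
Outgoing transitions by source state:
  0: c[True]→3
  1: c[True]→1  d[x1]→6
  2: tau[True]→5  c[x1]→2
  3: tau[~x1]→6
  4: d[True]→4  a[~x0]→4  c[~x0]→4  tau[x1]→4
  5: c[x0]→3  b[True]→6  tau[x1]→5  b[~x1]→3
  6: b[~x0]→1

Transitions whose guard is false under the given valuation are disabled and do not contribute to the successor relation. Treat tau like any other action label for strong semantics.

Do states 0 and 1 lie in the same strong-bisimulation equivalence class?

Bisimulation quotient by refinement:
  round 0: {{0,1,2,3,4,5,6}}
  round 1: {{0,1},{2,3},{4},{5},{6}}
  round 2: {{0},{1},{2},{3},{4},{5},{6}}
stable after 3 split(s): 7 block(s)
0∈{0}, 1∈{1}

Answer: NOT BISIMILAR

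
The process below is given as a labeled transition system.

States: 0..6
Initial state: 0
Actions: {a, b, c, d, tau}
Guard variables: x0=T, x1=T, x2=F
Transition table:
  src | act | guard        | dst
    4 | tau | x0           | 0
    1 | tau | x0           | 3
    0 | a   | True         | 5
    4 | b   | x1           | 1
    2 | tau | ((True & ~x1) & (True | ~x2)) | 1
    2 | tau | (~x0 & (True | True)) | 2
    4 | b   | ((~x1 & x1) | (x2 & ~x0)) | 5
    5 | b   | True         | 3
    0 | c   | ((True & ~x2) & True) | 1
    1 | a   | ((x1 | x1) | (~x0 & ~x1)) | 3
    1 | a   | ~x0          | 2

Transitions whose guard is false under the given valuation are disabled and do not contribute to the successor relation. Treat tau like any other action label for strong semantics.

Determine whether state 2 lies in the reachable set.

Answer: UNREACHABLE

Working:
Guard filter leaves 7 enabled edge(s).
Layer 0: {0}
Layer 1: {1,5}  total {0,1,5}
Layer 2: {3}  total {0,1,3,5}
Reachable = {0,1,3,5}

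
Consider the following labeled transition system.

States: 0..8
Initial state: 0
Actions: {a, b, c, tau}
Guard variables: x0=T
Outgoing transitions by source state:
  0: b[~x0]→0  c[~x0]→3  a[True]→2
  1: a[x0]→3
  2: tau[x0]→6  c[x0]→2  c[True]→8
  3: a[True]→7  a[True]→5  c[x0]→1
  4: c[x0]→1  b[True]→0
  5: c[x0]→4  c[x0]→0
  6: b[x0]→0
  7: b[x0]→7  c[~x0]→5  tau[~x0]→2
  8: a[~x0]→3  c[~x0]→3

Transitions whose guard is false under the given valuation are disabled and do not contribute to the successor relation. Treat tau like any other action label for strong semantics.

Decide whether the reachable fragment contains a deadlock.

Answer: DEADLOCK at state 8

Working:
R = {0,2,6,8}
  0: a→2  [1 exit(s)]
  2: c→2  c→8  tau→6  [3 exit(s)]
  6: b→0  [1 exit(s)]
  8: ∅  [deadlock]
Path to 8: a·c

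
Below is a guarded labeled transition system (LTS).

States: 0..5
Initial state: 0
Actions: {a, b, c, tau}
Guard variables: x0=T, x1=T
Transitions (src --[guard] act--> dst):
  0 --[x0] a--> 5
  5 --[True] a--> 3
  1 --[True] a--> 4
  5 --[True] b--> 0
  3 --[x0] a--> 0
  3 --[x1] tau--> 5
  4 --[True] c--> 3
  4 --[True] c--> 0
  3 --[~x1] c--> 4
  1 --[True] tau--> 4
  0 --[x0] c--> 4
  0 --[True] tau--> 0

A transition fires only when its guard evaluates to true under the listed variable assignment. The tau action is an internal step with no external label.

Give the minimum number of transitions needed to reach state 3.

Answer: 2

Analysis:
Breadth-first toward 3:
  L0 = {0}
  L1 = {4,5}
  L2 = {3}
first hit 3 at d=2 via a·a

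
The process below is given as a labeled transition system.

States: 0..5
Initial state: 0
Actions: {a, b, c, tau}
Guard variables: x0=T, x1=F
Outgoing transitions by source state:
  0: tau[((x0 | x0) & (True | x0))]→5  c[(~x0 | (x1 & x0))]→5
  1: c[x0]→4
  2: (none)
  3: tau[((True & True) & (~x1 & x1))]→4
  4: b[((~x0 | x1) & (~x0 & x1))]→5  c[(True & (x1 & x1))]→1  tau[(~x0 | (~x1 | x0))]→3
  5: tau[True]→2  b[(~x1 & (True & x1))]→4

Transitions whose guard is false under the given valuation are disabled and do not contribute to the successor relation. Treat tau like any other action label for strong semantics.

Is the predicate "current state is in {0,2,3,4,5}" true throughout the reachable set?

Safe = {0,2,3,4,5}
Reachable = {0,2,5}
  0: ok
  2: ok
  5: ok

Answer: INVARIANT HOLDS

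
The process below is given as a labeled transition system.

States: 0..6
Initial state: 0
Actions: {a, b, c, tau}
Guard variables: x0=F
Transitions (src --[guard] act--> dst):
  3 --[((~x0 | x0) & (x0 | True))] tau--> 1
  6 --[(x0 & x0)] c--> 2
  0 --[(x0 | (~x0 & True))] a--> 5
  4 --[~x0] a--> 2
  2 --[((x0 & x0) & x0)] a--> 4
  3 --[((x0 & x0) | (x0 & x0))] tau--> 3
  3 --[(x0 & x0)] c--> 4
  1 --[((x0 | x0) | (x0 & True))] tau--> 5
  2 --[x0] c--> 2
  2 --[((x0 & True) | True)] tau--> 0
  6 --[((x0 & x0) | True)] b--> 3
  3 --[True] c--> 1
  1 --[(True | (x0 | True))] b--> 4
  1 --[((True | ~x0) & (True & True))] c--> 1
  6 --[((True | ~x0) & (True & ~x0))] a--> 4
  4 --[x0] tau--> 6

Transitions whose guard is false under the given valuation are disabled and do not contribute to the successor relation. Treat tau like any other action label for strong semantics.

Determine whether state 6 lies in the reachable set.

After dropping false guards: 9 live edges.
L0 = {0}
L1 = {5}  cumulative {0,5}
Reach set: {0,5}

Answer: UNREACHABLE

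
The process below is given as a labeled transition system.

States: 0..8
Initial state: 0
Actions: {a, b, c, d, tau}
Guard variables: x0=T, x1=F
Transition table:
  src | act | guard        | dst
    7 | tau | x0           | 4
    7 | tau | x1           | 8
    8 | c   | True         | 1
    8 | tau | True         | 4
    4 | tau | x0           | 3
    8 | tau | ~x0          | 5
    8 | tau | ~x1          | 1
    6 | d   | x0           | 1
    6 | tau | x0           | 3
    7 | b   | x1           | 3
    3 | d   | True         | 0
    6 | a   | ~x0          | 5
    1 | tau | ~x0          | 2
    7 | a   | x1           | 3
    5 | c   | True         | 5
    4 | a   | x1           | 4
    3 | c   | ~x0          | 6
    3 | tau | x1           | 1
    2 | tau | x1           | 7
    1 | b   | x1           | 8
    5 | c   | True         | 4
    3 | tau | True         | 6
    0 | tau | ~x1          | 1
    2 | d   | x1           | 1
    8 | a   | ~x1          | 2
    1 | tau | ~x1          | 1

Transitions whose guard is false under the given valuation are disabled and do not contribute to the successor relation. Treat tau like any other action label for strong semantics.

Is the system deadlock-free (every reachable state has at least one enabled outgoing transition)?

Answer: DEADLOCK-FREE

Working:
Reachable = {0,1}
  0: tau→1  [1 out]
  1: tau→1  [1 out]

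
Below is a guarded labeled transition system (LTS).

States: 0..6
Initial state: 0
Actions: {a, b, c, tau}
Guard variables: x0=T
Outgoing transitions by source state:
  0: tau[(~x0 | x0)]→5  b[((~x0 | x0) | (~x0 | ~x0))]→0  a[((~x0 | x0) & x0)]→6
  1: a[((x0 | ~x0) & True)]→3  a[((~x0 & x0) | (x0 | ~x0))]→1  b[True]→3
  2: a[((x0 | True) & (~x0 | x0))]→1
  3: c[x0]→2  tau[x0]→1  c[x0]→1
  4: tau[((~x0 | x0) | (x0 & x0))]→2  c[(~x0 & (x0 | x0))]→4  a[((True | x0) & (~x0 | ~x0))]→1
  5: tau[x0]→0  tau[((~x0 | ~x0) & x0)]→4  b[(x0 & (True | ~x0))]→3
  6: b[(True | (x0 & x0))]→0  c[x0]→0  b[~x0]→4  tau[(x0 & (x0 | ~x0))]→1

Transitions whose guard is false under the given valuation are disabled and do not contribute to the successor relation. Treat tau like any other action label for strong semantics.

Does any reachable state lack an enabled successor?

R = {0,1,2,3,5,6}
  0: a→6  b→0  tau→5  [deg 3]
  1: a→1  a→3  b→3  [deg 3]
  2: a→1  [deg 1]
  3: c→1  c→2  tau→1  [deg 3]
  5: b→3  tau→0  [deg 2]
  6: b→0  c→0  tau→1  [deg 3]

Answer: DEADLOCK-FREE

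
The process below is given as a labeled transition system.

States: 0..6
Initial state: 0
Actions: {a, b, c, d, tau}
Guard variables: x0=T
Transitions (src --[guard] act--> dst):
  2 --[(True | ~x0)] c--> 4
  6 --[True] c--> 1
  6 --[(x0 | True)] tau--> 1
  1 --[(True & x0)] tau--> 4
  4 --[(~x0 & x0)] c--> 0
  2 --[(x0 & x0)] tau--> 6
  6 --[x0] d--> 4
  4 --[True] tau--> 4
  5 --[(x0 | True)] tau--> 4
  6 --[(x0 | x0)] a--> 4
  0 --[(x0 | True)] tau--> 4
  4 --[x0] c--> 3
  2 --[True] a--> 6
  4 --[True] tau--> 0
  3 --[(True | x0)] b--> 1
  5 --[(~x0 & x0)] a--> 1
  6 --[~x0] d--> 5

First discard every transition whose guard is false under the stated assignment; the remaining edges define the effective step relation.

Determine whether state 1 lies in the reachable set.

Guard filter leaves 14 enabled edge(s).
depth 0: {0}
depth 1: {4}  cumulative {0,4}
depth 2: {3}  cumulative {0,3,4}
depth 3: {1}  cumulative {0,1,3,4}
Reach set: {0,1,3,4}
witness 1: tau·c·b

Answer: REACHABLE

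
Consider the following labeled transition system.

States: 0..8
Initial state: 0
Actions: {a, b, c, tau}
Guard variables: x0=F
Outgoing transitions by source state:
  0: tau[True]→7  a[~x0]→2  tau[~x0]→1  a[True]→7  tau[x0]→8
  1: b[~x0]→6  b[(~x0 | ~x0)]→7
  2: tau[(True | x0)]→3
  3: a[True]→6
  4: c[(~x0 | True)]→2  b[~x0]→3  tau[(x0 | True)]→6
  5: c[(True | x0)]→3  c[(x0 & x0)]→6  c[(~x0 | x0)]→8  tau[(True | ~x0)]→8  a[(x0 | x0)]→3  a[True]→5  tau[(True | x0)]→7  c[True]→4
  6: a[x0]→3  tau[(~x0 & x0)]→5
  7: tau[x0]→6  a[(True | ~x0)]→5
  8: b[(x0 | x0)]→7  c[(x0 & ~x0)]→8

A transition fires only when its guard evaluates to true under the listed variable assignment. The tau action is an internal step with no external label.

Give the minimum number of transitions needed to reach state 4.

Answer: 3

Analysis:
Breadth-first toward 4:
  depth 0: {0}
  depth 1: {1,2,7}
  depth 2: {3,5,6}
  depth 3: {4,8}
first hit 4 at d=3 via a·a·c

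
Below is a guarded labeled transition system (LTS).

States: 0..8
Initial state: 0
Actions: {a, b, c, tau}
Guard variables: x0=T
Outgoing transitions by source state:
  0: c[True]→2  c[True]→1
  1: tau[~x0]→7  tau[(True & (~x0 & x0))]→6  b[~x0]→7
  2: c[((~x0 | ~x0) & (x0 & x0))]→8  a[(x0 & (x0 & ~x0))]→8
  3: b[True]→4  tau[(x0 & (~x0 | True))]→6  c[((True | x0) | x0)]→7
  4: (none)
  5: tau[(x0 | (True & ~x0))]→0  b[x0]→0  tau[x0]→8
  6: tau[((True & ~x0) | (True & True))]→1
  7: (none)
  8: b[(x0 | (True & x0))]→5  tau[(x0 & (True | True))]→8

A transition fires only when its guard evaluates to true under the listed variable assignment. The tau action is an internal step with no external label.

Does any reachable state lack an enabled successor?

Answer: DEADLOCK at state 1

Working:
Reach set: {0,1,2}
  0: c→1  c→2  [deg 2]
  1: ∅  [STUCK]
  2: ∅  [STUCK]
Path to 1: c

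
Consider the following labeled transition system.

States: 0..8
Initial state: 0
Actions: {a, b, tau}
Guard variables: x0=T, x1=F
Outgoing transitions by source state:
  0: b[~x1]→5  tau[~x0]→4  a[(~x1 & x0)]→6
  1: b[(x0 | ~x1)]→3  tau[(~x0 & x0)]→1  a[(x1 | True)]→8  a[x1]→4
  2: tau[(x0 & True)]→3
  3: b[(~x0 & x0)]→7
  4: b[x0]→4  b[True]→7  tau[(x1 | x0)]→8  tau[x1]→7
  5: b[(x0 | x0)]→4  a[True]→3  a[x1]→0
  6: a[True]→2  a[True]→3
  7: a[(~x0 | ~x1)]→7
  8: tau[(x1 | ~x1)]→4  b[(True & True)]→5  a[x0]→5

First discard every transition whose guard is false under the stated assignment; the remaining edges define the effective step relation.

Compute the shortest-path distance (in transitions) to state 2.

Answer: 2

Analysis:
Breadth-first toward 2:
  Layer 0: {0}
  Layer 1: {5,6}
  Layer 2: {2,3,4}
depth(2)=2, e.g. a·a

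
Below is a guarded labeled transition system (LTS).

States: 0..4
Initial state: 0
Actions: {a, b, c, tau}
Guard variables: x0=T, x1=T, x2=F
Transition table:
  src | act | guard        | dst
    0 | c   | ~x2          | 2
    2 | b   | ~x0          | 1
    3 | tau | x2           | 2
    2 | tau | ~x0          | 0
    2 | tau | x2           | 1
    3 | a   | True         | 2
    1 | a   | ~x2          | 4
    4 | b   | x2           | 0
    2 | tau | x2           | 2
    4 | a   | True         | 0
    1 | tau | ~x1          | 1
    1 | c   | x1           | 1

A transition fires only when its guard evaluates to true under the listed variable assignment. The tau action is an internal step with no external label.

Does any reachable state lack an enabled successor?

R = {0,2}
  0: c→2  [1 exit(s)]
  2: ∅  [STUCK]
witness 2: c

Answer: DEADLOCK at state 2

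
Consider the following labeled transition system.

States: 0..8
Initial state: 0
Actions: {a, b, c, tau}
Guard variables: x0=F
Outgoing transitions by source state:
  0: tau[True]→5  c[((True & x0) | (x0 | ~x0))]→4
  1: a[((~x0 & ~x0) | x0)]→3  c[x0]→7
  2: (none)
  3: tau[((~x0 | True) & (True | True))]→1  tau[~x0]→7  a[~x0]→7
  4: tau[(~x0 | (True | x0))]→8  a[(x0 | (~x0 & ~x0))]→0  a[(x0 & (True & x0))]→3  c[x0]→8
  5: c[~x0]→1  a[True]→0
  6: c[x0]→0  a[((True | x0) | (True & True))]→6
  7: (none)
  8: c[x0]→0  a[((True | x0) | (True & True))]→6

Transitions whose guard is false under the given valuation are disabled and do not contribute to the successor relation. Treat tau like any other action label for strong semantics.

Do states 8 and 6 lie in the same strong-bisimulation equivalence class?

Compute ~ classes (split until stable):
  P[0] = {{0,1,2,3,4,5,6,7,8}}
  P[1] = {{0},{1,6,8},{2,7},{3,4},{5}}
  P[2] = {{0},{1},{2,7},{3},{4},{5},{6,8}}
Fixed point at round 3; 7 class(es).
class of 8: {6,8}; class of 6: {6,8}

Answer: BISIMILAR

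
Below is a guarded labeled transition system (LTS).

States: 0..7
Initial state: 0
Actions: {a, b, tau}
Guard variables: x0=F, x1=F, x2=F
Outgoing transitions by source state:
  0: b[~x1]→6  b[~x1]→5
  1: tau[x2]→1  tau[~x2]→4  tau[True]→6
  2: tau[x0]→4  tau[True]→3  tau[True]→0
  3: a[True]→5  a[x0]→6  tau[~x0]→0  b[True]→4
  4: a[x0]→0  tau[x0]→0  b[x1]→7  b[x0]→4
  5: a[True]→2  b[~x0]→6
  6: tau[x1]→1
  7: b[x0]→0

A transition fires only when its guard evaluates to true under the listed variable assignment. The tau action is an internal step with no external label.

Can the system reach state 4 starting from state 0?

Answer: REACHABLE

Analysis:
After dropping false guards: 11 live edges.
Layer 0: {0}
Layer 1: {5,6}  now seen {0,5,6}
Layer 2: {2}  now seen {0,2,5,6}
Layer 3: {3}  now seen {0,2,3,5,6}
Layer 4: {4}  now seen {0,2,3,4,5,6}
R = {0,2,3,4,5,6}
trace reaching 4: b·a·tau·b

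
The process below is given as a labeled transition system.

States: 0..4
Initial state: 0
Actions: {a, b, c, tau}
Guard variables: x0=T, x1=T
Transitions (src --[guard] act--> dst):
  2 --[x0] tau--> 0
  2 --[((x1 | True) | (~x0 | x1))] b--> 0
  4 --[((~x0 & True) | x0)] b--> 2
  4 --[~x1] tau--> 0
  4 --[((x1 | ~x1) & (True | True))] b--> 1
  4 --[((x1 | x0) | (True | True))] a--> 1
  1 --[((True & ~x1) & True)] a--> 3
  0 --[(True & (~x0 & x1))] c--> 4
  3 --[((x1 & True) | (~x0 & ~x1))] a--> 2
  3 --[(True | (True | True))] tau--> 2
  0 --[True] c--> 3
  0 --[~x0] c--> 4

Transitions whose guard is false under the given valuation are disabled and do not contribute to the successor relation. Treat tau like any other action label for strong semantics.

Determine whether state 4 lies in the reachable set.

8 transition(s) survive guard evaluation.
L0 = {0}
L1 = {3}  now seen {0,3}
L2 = {2}  now seen {0,2,3}
Reach set: {0,2,3}

Answer: UNREACHABLE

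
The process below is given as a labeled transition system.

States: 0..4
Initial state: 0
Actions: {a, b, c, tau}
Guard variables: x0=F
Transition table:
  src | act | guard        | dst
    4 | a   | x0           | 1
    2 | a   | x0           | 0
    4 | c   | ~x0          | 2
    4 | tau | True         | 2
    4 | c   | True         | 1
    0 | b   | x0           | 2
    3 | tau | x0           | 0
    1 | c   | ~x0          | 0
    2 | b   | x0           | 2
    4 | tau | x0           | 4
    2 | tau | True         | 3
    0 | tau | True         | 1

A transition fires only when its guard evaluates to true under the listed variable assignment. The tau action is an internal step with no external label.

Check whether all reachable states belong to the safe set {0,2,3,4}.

Answer: INVARIANT VIOLATED at state 1

Analysis:
Safe = {0,2,3,4}
Reachable = {0,1}
  0: safe
  1: ✗ unsafe
reach 1 via tau — violates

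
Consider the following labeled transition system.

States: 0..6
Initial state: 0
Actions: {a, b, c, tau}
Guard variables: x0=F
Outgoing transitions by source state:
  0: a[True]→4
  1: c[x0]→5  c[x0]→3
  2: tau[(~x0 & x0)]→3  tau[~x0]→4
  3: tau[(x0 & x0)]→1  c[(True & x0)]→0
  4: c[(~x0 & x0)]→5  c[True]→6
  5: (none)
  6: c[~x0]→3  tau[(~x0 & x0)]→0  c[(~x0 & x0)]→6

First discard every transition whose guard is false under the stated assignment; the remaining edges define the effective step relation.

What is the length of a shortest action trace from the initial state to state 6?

Layered search for 6:
  Layer 0: {0}
  Layer 1: {4}
  Layer 2: {6}
depth(6)=2, e.g. a·c

Answer: 2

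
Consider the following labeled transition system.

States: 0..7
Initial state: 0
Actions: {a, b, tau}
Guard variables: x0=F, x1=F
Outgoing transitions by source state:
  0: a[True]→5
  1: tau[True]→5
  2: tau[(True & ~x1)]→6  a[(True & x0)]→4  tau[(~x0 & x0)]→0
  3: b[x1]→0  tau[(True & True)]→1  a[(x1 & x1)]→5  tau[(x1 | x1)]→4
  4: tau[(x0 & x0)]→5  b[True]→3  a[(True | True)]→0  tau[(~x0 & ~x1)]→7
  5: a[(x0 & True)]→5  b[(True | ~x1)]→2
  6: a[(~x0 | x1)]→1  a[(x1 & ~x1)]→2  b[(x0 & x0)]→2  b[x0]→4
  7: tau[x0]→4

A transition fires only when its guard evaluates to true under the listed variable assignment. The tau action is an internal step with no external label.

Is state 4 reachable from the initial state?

After dropping false guards: 9 live edges.
Layer 0: {0}
Layer 1: {5}  cumulative {0,5}
Layer 2: {2}  cumulative {0,2,5}
Layer 3: {6}  cumulative {0,2,5,6}
Layer 4: {1}  cumulative {0,1,2,5,6}
Reach set: {0,1,2,5,6}

Answer: UNREACHABLE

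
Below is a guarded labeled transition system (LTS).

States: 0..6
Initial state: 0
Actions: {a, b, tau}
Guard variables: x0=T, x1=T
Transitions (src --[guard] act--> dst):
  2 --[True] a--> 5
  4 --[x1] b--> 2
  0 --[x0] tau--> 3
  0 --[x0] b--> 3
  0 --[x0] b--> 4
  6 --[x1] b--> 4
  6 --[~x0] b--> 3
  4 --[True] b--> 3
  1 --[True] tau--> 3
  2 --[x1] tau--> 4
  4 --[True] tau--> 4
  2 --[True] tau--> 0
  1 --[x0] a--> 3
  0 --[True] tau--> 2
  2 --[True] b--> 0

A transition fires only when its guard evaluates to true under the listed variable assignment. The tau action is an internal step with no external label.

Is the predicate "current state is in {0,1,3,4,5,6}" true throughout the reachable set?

Safe = {0,1,3,4,5,6}
R = {0,2,3,4,5}
  0: safe
  2: VIOLATES
  3: safe
  4: safe
  5: safe
counterexample path to 2: tau

Answer: INVARIANT VIOLATED at state 2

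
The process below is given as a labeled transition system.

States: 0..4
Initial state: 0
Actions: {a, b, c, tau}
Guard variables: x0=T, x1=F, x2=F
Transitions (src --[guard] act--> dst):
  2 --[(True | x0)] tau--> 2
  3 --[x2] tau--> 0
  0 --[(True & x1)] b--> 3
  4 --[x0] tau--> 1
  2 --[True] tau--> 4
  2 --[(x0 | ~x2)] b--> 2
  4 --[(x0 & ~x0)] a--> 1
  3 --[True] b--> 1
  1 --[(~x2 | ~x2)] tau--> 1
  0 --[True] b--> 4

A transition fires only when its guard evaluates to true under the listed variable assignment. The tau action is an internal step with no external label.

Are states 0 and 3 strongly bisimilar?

Answer: BISIMILAR

Analysis:
Bisimulation quotient by refinement:
  P[0] = {{0,1,2,3,4}}
  P[1] = {{0,3},{1,4},{2}}
stable after 2 split(s): 3 block(s)
0∈{0,3}, 3∈{0,3}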